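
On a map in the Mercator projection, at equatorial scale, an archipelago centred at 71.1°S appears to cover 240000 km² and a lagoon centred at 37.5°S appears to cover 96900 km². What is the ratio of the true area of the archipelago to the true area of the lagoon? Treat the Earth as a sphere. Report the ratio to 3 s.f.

0.413

On Mercator the areal scale is sec²φ, so true area = apparent × cos²φ.
True area of archipelago: 240000 × cos²(71.1°) = 240000 × 0.1049 = 25180 km².
True area of lagoon: 96900 × cos²(37.5°) = 96900 × 0.6294 = 60990 km².
Ratio = 25180 / 60990 ≈ 0.413.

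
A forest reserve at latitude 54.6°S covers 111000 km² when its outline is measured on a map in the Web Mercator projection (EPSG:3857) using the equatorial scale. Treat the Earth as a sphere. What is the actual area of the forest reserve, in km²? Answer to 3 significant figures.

The Mercator projection is conformal; its linear scale factor is the same in every direction and equals sec φ = 1/cos φ.
Areal scale = k² = sec²φ = 1/cos²(54.6°) = 1/0.5793² = 2.980.
True area = apparent / (areal scale) = 111000 / 2.980 ≈ 37200 km².

37200 km²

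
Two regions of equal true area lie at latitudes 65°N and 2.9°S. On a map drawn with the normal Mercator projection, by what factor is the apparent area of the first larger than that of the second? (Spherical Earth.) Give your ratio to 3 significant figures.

Mercator is conformal with k = sec φ, so areal scale = k² = sec²φ.
At 65°: sec²(65°) = 1/0.4226² = 5.599.
At 2.9°: sec²(2.9°) = 1/0.9987² = 1.003.
Ratio = 5.599/1.003 = cos²(2.9°)/cos²(65°) ≈ 5.58.

5.58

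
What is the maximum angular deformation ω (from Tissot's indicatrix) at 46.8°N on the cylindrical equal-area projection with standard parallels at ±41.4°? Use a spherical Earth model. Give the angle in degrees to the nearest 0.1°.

10.5°

A cylindrical equal-area projection with standard parallel φ₀ has meridian scale h = cos φ / cos φ₀ and parallel scale k = cos φ₀ / cos φ (so areas are preserved, h·k = 1).
At 46.8°: h = 0.9126, k = 1.096; principal scales a = 1.096, b = 0.9126.
sin(ω/2) = (a − b)/(a + b) = 0.1832/2.008 = 0.09121, so ω = 2 arcsin(0.09121) ≈ 10.5°.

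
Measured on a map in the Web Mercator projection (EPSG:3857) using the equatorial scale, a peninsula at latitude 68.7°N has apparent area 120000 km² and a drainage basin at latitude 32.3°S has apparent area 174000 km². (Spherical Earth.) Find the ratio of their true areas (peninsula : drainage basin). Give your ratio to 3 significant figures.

Mercator's areal exaggeration is sec²φ; hence true area = (apparent area) · cos²φ.
True area of peninsula: 120000 × cos²(68.7°) = 120000 × 0.1320 = 15830 km².
True area of drainage basin: 174000 × cos²(32.3°) = 174000 × 0.7145 = 124300 km².
Ratio = 15830 / 124300 ≈ 0.127.

0.127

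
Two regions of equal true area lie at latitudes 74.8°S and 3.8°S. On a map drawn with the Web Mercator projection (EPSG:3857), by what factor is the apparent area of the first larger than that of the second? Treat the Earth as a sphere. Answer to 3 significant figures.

Mercator areal scale is sec²φ.
At 74.8°: sec²(74.8°) = 1/0.2622² = 14.55.
At 3.8°: sec²(3.8°) = 1/0.9978² = 1.004.
Ratio = 14.55/1.004 = cos²(3.8°)/cos²(74.8°) ≈ 14.5.

14.5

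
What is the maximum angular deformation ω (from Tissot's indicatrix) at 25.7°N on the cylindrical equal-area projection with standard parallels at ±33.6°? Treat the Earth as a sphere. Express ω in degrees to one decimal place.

For cylindrical equal-area with standard parallel φ₀, h = cos φ / cos φ₀ and k = cos φ₀ / cos φ, so h·k = 1.
At 25.7°: h = 1.082, k = 0.9244; principal scales a = 1.082, b = 0.9244.
sin(ω/2) = (a − b)/(a + b) = 0.1575/2.006 = 0.07849, so ω = 2 arcsin(0.07849) ≈ 9.0°.

9.0°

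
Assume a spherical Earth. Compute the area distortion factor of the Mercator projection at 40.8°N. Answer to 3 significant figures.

For Mercator, h = k = sec φ (a conformal cylindrical projection has a single point scale, 1/cos φ).
Areal scale = k² = sec²φ = 1/cos²(40.8°) = 1/0.7570² = 1.745.

1.75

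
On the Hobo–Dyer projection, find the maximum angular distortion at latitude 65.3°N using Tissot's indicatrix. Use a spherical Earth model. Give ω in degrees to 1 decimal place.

Hobo–Dyer is a cylindrical equal-area projection with standard parallels at ±37.5°. Cylindrical equal-area (φ₀ = 37.5°): h = cos φ / cos 37.5° along meridians, k = cos 37.5° / cos φ along parallels; h·k = 1.
At 65.3°: h = 0.5267, k = 1.899; principal scales a = 1.899, b = 0.5267.
sin(ω/2) = (a − b)/(a + b) = 1.372/2.425 = 0.5657, so ω = 2 arcsin(0.5657) ≈ 68.9°.

68.9°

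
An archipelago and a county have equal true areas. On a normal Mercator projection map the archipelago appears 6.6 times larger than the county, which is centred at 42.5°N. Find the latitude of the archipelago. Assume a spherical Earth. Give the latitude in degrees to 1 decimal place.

73.3°

Mercator areal scale is sec²φ, so apparent-area ratio = sec²φ₁ / sec²φ₂ = cos²φ₂ / cos²φ₁.
cos²φ₂ / cos²φ₁ = 6.6  ⇒  cos φ₁ = cos 42.5° / √6.6 = 0.7373/2.569 = 0.2870.
φ₁ = arccos(0.2870) ≈ 73.3°.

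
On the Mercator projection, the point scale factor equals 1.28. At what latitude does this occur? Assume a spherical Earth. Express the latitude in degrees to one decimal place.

Mercator scale is k = sec φ = 1/cos φ.
1/cos φ = 1.28  ⇒  cos φ = 0.7812  ⇒  φ = arccos(0.7812) ≈ 38.6°.

38.6°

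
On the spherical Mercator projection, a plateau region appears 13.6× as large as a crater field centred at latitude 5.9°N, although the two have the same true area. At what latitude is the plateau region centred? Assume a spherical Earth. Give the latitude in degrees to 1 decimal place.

For equal true areas on Mercator, apparent areas scale as sec²φ, so the ratio is cos²φ₂ / cos²φ₁.
cos²φ₂ / cos²φ₁ = 13.6  ⇒  cos φ₁ = cos 5.9° / √13.6 = 0.9947/3.688 = 0.2697.
φ₁ = arccos(0.2697) ≈ 74.4°.

74.4°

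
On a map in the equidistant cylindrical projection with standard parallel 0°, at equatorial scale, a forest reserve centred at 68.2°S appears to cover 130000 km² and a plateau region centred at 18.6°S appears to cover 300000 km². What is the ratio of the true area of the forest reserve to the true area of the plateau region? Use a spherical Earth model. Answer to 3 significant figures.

0.170

Plate carrée has h = 1 and k = sec φ, giving areal scale sec φ; true area = (apparent area) · cos φ.
True area of forest reserve: 130000 × cos(68.2°) = 130000 × 0.3714 = 48280 km².
True area of plateau region: 300000 × cos(18.6°) = 300000 × 0.9478 = 284300 km².
Ratio = 48280 / 284300 ≈ 0.170.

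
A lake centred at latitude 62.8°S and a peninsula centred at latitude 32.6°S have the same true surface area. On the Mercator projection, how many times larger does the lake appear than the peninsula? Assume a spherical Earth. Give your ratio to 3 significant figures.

Mercator is conformal with k = sec φ, so areal scale = k² = sec²φ.
At 62.8°: sec²(62.8°) = 1/0.4571² = 4.786.
At 32.6°: sec²(32.6°) = 1/0.8425² = 1.409.
Ratio = 4.786/1.409 = cos²(32.6°)/cos²(62.8°) ≈ 3.40.

3.40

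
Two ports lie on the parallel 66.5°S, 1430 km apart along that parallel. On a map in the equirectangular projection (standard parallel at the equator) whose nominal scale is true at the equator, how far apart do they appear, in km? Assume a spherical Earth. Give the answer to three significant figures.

For the equirectangular projection with φ₀ = 0 (plate carrée), h = 1 along meridians and k = sec φ along parallels.
Along the parallel, k = sec 66.5° = 1/0.3987 = 2.508.
Map distance = 1430 × 2.508 ≈ 3590 km.

3590 km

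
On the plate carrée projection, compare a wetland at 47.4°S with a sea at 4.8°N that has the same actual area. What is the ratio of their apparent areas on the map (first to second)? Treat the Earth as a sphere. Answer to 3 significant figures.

1.47

For the equirectangular projection with φ₀ = 0 (plate carrée), h = 1 along meridians and k = sec φ along parallels.
Areal scale at 47.4°: h·k = 1.000 × 1.477 = 1.477.
Areal scale at 4.8°: h·k = 1.000 × 1.004 = 1.004.
Ratio = 1.477/1.004 ≈ 1.47.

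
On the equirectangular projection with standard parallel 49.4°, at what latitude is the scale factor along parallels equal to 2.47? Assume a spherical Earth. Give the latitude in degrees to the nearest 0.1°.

In the equirectangular projection with standard parallel φ₀ = 49.4° (x = Rλ cos φ₀, y = Rφ), meridians are true-scale (h = 1) and the parallel scale is k = cos φ₀ / cos φ.
k = cos φ₀ / cos φ = 2.47  ⇒  cos φ = cos 49.4° / 2.47 = 0.2635.
φ = arccos(0.2635) ≈ 74.7°.

74.7°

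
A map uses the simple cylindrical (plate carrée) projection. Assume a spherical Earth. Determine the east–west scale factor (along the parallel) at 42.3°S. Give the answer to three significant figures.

In the plate carrée (x = Rλ, y = Rφ), meridians are true-scale (h = 1) and parallels are stretched by k = sec φ.
k = 1/cos 42.3° = 1/0.7396 = 1.352.

1.35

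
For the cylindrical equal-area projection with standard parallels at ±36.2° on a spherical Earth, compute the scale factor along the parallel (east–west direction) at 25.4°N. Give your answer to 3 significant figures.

0.893

A cylindrical equal-area projection with standard parallel φ₀ has meridian scale h = cos φ / cos φ₀ and parallel scale k = cos φ₀ / cos φ (so areas are preserved, h·k = 1).
k = cos 36.2° / cos 25.4° = 0.8070/0.9033 = 0.8933.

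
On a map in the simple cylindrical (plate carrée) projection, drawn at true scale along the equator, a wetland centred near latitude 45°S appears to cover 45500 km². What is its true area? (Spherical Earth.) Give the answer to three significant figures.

In the plate carrée (x = Rλ, y = Rφ), meridians are true-scale (h = 1) and parallels are stretched by k = sec φ.
Areal scale = h·k = 1 × sec φ; at 45°, h = 1.000, k = 1.414, so h·k = 1.414.
True area = apparent / (areal scale) = 45500 / 1.414 ≈ 32200 km².

32200 km²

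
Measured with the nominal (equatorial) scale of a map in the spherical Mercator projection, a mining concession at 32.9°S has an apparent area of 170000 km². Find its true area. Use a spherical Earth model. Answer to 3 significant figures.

120000 km²

The Mercator projection is conformal; its linear scale factor is the same in every direction and equals sec φ = 1/cos φ.
Areal scale = k² = sec²φ = 1/cos²(32.9°) = 1/0.8396² = 1.419.
True area = apparent / (areal scale) = 170000 / 1.419 ≈ 120000 km².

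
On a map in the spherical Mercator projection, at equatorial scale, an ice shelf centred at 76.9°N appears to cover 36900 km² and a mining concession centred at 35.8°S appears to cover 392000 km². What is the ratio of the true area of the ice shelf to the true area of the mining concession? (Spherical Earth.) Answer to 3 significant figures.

0.00735

Since Mercator area scale is 1/cos²φ, the true area equals the apparent area multiplied by cos²φ.
True area of ice shelf: 36900 × cos²(76.9°) = 36900 × 0.05137 = 1896 km².
True area of mining concession: 392000 × cos²(35.8°) = 392000 × 0.6578 = 257900 km².
Ratio = 1896 / 257900 ≈ 0.00735.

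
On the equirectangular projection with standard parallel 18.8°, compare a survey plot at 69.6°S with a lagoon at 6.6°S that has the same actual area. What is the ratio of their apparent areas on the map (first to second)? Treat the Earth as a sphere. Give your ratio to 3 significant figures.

In the equirectangular projection with standard parallel φ₀ = 18.8° (x = Rλ cos φ₀, y = Rφ), meridians are true-scale (h = 1) and the parallel scale is k = cos φ₀ / cos φ.
Areal scale at 69.6°: h·k = 1.000 × 2.716 = 2.716.
Areal scale at 6.6°: h·k = 1.000 × 0.9530 = 0.9530.
Ratio = 2.716/0.9530 ≈ 2.85.

2.85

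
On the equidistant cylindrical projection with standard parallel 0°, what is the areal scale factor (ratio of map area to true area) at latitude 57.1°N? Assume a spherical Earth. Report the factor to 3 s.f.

Plate carrée maps x = Rλ, y = Rφ. The meridian scale is h = 1 and the parallel scale is k = 1/cos φ = sec φ.
Areal scale = h·k = 1 × sec φ; at 57.1°, h = 1.000, k = 1.841, so h·k = 1.841.

1.84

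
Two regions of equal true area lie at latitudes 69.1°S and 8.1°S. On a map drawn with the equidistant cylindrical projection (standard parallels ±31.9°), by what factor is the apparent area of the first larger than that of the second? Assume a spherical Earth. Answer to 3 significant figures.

2.78

The equidistant cylindrical projection with φ₀ = 31.9° has h = 1 (meridians true) and k = cos φ₀ / cos φ along parallels.
Areal scale at 69.1°: h·k = 1.000 × 2.380 = 2.380.
Areal scale at 8.1°: h·k = 1.000 × 0.8575 = 0.8575.
Ratio = 2.380/0.8575 ≈ 2.78.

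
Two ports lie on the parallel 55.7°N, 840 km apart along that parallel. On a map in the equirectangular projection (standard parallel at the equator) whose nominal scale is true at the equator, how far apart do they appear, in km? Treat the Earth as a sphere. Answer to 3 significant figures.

In the plate carrée (x = Rλ, y = Rφ), meridians are true-scale (h = 1) and parallels are stretched by k = sec φ.
Along the parallel, k = sec 55.7° = 1/0.5635 = 1.775.
Map distance = 840 × 1.775 ≈ 1490 km.

1490 km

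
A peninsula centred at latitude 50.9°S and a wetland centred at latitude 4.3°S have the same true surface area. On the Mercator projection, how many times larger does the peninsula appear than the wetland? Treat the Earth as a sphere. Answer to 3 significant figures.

On Mercator, area is exaggerated by sec²φ = 1/cos²φ.
At 50.9°: sec²(50.9°) = 1/0.6307² = 2.514.
At 4.3°: sec²(4.3°) = 1/0.9972² = 1.006.
Ratio = 2.514/1.006 = cos²(4.3°)/cos²(50.9°) ≈ 2.50.

2.50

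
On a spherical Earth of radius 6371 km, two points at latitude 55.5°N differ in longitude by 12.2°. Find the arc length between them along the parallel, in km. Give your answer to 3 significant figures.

Arc length along a parallel = R cos φ · Δλ (with Δλ in radians).
= 6371 × cos 55.5° × (12.2° × π/180) = 6371 × 0.5664 × 0.2129 ≈ 768 km.

768 km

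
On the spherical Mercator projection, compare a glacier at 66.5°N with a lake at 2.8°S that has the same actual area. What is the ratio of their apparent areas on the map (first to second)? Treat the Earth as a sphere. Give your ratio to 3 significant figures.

On Mercator, area is exaggerated by sec²φ = 1/cos²φ.
At 66.5°: sec²(66.5°) = 1/0.3987² = 6.289.
At 2.8°: sec²(2.8°) = 1/0.9988² = 1.002.
Ratio = 6.289/1.002 = cos²(2.8°)/cos²(66.5°) ≈ 6.27.

6.27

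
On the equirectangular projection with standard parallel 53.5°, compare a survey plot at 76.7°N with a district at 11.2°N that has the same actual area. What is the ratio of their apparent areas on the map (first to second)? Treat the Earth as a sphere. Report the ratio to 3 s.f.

With standard parallel φ₀ = 53.5°, the equirectangular projection gives x = Rλ cos φ₀, y = Rφ, so h = 1 and k = cos 53.5° / cos φ.
Areal scale at 76.7°: h·k = 1.000 × 2.586 = 2.586.
Areal scale at 11.2°: h·k = 1.000 × 0.6064 = 0.6064.
Ratio = 2.586/0.6064 ≈ 4.26.

4.26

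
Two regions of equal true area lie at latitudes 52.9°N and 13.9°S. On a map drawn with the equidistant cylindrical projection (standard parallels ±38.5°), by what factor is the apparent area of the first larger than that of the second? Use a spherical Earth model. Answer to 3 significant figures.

1.61

In the equirectangular projection with standard parallel φ₀ = 38.5° (x = Rλ cos φ₀, y = Rφ), meridians are true-scale (h = 1) and the parallel scale is k = cos φ₀ / cos φ.
Areal scale at 52.9°: h·k = 1.000 × 1.297 = 1.297.
Areal scale at 13.9°: h·k = 1.000 × 0.8062 = 0.8062.
Ratio = 1.297/0.8062 ≈ 1.61.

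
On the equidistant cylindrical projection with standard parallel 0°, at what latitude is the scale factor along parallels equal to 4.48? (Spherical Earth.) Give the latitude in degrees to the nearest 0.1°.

77.1°

Plate carrée: h = 1, k = sec φ along parallels.
sec φ = 4.48  ⇒  cos φ = 0.2232  ⇒  φ ≈ 77.1°.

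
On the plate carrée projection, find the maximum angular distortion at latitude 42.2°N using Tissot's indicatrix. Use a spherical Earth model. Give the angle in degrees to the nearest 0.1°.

17.1°

In the plate carrée (x = Rλ, y = Rφ), meridians are true-scale (h = 1) and parallels are stretched by k = sec φ.
At 42.2°: h = 1.000, k = 1.350; principal scales a = 1.350, b = 1.000.
sin(ω/2) = (a − b)/(a + b) = 0.3499/2.350 = 0.1489, so ω = 2 arcsin(0.1489) ≈ 17.1°.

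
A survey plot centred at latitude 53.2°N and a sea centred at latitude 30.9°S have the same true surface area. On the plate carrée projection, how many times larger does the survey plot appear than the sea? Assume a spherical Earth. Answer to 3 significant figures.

Plate carrée maps x = Rλ, y = Rφ. The meridian scale is h = 1 and the parallel scale is k = 1/cos φ = sec φ.
Areal scale at 53.2°: h·k = 1.000 × 1.669 = 1.669.
Areal scale at 30.9°: h·k = 1.000 × 1.165 = 1.165.
Ratio = 1.669/1.165 ≈ 1.43.

1.43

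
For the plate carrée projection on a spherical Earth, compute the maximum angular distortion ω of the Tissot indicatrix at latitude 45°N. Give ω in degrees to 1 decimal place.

For the equirectangular projection with φ₀ = 0 (plate carrée), h = 1 along meridians and k = sec φ along parallels.
At 45°: h = 1.000, k = 1.414; principal scales a = 1.414, b = 1.000.
sin(ω/2) = (a − b)/(a + b) = 0.4142/2.414 = 0.1716, so ω = 2 arcsin(0.1716) ≈ 19.8°.

19.8°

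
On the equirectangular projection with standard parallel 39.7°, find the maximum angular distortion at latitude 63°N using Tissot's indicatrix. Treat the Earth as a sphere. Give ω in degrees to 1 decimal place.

In the equirectangular projection with standard parallel φ₀ = 39.7° (x = Rλ cos φ₀, y = Rφ), meridians are true-scale (h = 1) and the parallel scale is k = cos φ₀ / cos φ.
At 63°: h = 1.000, k = 1.695; principal scales a = 1.695, b = 1.000.
sin(ω/2) = (a − b)/(a + b) = 0.6947/2.695 = 0.2578, so ω = 2 arcsin(0.2578) ≈ 29.9°.

29.9°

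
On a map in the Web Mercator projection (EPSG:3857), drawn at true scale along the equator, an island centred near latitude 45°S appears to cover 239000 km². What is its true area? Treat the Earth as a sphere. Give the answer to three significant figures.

Mercator is conformal, so the point scale is isotropic: h = k = sec φ = 1/cos φ.
Areal scale = k² = sec²φ = 1/cos²(45°) = 1/0.7071² = 2.000.
True area = apparent / (areal scale) = 239000 / 2.000 ≈ 120000 km².

120000 km²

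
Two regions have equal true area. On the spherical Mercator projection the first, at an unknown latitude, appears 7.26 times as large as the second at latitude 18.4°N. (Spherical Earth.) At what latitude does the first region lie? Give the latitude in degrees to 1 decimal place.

For equal true areas on Mercator, apparent areas scale as sec²φ, so the ratio is cos²φ₂ / cos²φ₁.
cos²φ₂ / cos²φ₁ = 7.26  ⇒  cos φ₁ = cos 18.4° / √7.26 = 0.9489/2.694 = 0.3522.
φ₁ = arccos(0.3522) ≈ 69.4°.

69.4°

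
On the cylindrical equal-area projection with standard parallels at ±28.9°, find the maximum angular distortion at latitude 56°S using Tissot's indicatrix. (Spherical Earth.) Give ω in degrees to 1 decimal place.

For cylindrical equal-area with standard parallel φ₀, h = cos φ / cos φ₀ and k = cos φ₀ / cos φ, so h·k = 1.
At 56°: h = 0.6387, k = 1.566; principal scales a = 1.566, b = 0.6387.
sin(ω/2) = (a − b)/(a + b) = 0.9268/2.204 = 0.4205, so ω = 2 arcsin(0.4205) ≈ 49.7°.

49.7°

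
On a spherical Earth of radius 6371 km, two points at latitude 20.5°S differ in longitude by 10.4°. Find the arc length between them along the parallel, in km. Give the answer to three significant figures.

1080 km

Arc length along a parallel = R cos φ · Δλ (with Δλ in radians).
= 6371 × cos 20.5° × (10.4° × π/180) = 6371 × 0.9367 × 0.1815 ≈ 1080 km.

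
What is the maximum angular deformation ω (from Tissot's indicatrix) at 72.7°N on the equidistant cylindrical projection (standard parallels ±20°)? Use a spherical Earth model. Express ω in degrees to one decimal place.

The equidistant cylindrical projection with φ₀ = 20° has h = 1 (meridians true) and k = cos φ₀ / cos φ along parallels.
At 72.7°: h = 1.000, k = 3.160; principal scales a = 3.160, b = 1.000.
sin(ω/2) = (a − b)/(a + b) = 2.160/4.160 = 0.5192, so ω = 2 arcsin(0.5192) ≈ 62.6°.

62.6°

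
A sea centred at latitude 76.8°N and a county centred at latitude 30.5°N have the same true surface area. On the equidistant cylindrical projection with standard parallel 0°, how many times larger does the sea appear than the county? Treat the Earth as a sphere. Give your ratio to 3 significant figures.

For the equirectangular projection with φ₀ = 0 (plate carrée), h = 1 along meridians and k = sec φ along parallels.
Areal scale at 76.8°: h·k = 1.000 × 4.379 = 4.379.
Areal scale at 30.5°: h·k = 1.000 × 1.161 = 1.161.
Ratio = 4.379/1.161 ≈ 3.77.

3.77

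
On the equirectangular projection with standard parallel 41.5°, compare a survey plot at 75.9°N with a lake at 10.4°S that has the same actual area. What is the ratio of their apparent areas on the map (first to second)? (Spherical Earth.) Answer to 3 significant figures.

4.04

With standard parallel φ₀ = 41.5°, the equirectangular projection gives x = Rλ cos φ₀, y = Rφ, so h = 1 and k = cos 41.5° / cos φ.
Areal scale at 75.9°: h·k = 1.000 × 3.074 = 3.074.
Areal scale at 10.4°: h·k = 1.000 × 0.7615 = 0.7615.
Ratio = 3.074/0.7615 ≈ 4.04.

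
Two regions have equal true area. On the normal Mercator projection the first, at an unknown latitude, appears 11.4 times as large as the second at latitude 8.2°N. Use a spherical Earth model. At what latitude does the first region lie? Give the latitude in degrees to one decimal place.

73.0°

On Mercator, (apparent₁)/(apparent₂) = sec²φ₁ / sec²φ₂ when true areas are equal.
cos²φ₂ / cos²φ₁ = 11.4  ⇒  cos φ₁ = cos 8.2° / √11.4 = 0.9898/3.376 = 0.2931.
φ₁ = arccos(0.2931) ≈ 73.0°.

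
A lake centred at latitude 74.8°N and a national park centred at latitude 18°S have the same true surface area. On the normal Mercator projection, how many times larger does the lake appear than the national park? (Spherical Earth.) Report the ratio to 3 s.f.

On Mercator, area is exaggerated by sec²φ = 1/cos²φ.
At 74.8°: sec²(74.8°) = 1/0.2622² = 14.55.
At 18°: sec²(18°) = 1/0.9511² = 1.106.
Ratio = 14.55/1.106 = cos²(18°)/cos²(74.8°) ≈ 13.2.

13.2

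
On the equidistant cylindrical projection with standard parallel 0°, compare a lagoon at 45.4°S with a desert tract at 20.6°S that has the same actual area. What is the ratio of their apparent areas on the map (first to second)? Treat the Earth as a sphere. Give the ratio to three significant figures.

1.33

In the plate carrée (x = Rλ, y = Rφ), meridians are true-scale (h = 1) and parallels are stretched by k = sec φ.
Areal scale at 45.4°: h·k = 1.000 × 1.424 = 1.424.
Areal scale at 20.6°: h·k = 1.000 × 1.068 = 1.068.
Ratio = 1.424/1.068 ≈ 1.33.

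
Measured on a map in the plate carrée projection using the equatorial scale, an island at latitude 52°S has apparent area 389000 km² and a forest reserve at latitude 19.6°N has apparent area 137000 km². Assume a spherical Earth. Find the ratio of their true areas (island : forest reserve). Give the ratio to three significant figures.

1.86

Plate carrée has h = 1 and k = sec φ, giving areal scale sec φ; true area = (apparent area) · cos φ.
True area of island: 389000 × cos(52°) = 389000 × 0.6157 = 239500 km².
True area of forest reserve: 137000 × cos(19.6°) = 137000 × 0.9421 = 129100 km².
Ratio = 239500 / 129100 ≈ 1.86.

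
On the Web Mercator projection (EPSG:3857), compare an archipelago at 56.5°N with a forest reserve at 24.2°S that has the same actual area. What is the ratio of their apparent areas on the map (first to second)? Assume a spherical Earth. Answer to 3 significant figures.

Mercator areal scale is sec²φ.
At 56.5°: sec²(56.5°) = 1/0.5519² = 3.283.
At 24.2°: sec²(24.2°) = 1/0.9121² = 1.202.
Ratio = 3.283/1.202 = cos²(24.2°)/cos²(56.5°) ≈ 2.73.

2.73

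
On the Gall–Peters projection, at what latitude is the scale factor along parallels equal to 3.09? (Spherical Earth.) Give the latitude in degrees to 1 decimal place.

The Gall–Peters projection is cylindrical equal-area with φ₀ = 45°. Cylindrical equal-area (φ₀ = 45°): h = cos φ / cos 45° along meridians, k = cos 45° / cos φ along parallels; h·k = 1.
k = cos φ₀ / cos φ = 3.09  ⇒  cos φ = cos 45° / 3.09 = 0.2288.
φ = arccos(0.2288) ≈ 76.8°.

76.8°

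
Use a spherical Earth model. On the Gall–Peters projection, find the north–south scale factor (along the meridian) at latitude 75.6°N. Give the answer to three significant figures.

The Gall–Peters projection is cylindrical equal-area with φ₀ = 45°. For cylindrical equal-area with standard parallel φ₀, h = cos φ / cos φ₀ and k = cos φ₀ / cos φ, so h·k = 1.
h = cos 75.6° / cos 45° = 0.2487/0.7071 = 0.3517.

0.352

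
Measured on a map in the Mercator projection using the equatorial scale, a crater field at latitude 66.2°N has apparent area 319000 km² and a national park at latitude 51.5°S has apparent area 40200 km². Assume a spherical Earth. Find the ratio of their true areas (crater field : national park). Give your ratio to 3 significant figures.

Mercator's areal exaggeration is sec²φ; hence true area = (apparent area) · cos²φ.
True area of crater field: 319000 × cos²(66.2°) = 319000 × 0.1628 = 51950 km².
True area of national park: 40200 × cos²(51.5°) = 40200 × 0.3875 = 15580 km².
Ratio = 51950 / 15580 ≈ 3.33.

3.33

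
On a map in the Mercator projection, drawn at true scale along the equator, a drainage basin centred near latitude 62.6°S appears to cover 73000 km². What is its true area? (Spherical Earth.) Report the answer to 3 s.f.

15500 km²

For Mercator, h = k = sec φ (a conformal cylindrical projection has a single point scale, 1/cos φ).
Areal scale = k² = sec²φ = 1/cos²(62.6°) = 1/0.4602² = 4.722.
True area = apparent / (areal scale) = 73000 / 4.722 ≈ 15500 km².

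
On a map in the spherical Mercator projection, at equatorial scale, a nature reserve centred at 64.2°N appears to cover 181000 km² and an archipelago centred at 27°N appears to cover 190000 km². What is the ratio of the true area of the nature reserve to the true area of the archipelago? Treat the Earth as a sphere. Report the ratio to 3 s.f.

Since Mercator area scale is 1/cos²φ, the true area equals the apparent area multiplied by cos²φ.
True area of nature reserve: 181000 × cos²(64.2°) = 181000 × 0.1894 = 34290 km².
True area of archipelago: 190000 × cos²(27°) = 190000 × 0.7939 = 150800 km².
Ratio = 34290 / 150800 ≈ 0.227.

0.227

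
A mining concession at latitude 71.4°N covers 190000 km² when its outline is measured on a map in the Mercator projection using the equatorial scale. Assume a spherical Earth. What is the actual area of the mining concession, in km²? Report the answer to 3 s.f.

The Mercator projection is conformal; its linear scale factor is the same in every direction and equals sec φ = 1/cos φ.
Areal scale = k² = sec²φ = 1/cos²(71.4°) = 1/0.3190² = 9.829.
True area = apparent / (areal scale) = 190000 / 9.829 ≈ 19300 km².

19300 km²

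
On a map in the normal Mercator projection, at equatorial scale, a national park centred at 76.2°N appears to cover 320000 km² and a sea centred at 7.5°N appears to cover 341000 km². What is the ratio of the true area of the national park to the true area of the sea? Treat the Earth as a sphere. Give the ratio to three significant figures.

0.0543

On Mercator the areal scale is sec²φ, so true area = apparent × cos²φ.
True area of national park: 320000 × cos²(76.2°) = 320000 × 0.05690 = 18210 km².
True area of sea: 341000 × cos²(7.5°) = 341000 × 0.9830 = 335200 km².
Ratio = 18210 / 335200 ≈ 0.0543.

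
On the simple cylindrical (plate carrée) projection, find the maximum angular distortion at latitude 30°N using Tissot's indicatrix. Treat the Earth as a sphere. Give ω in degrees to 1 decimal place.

For the equirectangular projection with φ₀ = 0 (plate carrée), h = 1 along meridians and k = sec φ along parallels.
At 30°: h = 1.000, k = 1.155; principal scales a = 1.155, b = 1.000.
sin(ω/2) = (a − b)/(a + b) = 0.1547/2.155 = 0.07180, so ω = 2 arcsin(0.07180) ≈ 8.2°.

8.2°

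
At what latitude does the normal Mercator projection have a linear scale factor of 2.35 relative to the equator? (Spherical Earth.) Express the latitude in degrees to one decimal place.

Mercator scale is k = sec φ = 1/cos φ.
1/cos φ = 2.35  ⇒  cos φ = 0.4255  ⇒  φ = arccos(0.4255) ≈ 64.8°.

64.8°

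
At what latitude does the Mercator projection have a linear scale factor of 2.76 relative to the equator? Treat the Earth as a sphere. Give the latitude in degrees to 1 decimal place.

Mercator scale is k = sec φ = 1/cos φ.
1/cos φ = 2.76  ⇒  cos φ = 0.3623  ⇒  φ = arccos(0.3623) ≈ 68.8°.

68.8°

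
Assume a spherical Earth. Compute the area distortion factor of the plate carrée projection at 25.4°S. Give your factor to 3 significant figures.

In the plate carrée (x = Rλ, y = Rφ), meridians are true-scale (h = 1) and parallels are stretched by k = sec φ.
Areal scale = h·k = 1 × sec φ; at 25.4°, h = 1.000, k = 1.107, so h·k = 1.107.

1.11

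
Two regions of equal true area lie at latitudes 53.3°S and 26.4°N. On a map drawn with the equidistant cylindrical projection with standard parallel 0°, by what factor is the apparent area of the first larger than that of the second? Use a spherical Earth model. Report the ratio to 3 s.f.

1.50

For the equirectangular projection with φ₀ = 0 (plate carrée), h = 1 along meridians and k = sec φ along parallels.
Areal scale at 53.3°: h·k = 1.000 × 1.673 = 1.673.
Areal scale at 26.4°: h·k = 1.000 × 1.116 = 1.116.
Ratio = 1.673/1.116 ≈ 1.50.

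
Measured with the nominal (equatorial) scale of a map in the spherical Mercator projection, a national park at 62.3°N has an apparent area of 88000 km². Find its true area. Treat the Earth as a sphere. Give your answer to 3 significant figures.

19000 km²

The Mercator projection is conformal; its linear scale factor is the same in every direction and equals sec φ = 1/cos φ.
Areal scale = k² = sec²φ = 1/cos²(62.3°) = 1/0.4648² = 4.628.
True area = apparent / (areal scale) = 88000 / 4.628 ≈ 19000 km².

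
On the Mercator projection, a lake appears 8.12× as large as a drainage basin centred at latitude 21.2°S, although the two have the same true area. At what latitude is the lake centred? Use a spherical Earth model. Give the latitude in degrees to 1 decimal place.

Mercator areal scale is sec²φ, so apparent-area ratio = sec²φ₁ / sec²φ₂ = cos²φ₂ / cos²φ₁.
cos²φ₂ / cos²φ₁ = 8.12  ⇒  cos φ₁ = cos 21.2° / √8.12 = 0.9323/2.850 = 0.3272.
φ₁ = arccos(0.3272) ≈ 70.9°.

70.9°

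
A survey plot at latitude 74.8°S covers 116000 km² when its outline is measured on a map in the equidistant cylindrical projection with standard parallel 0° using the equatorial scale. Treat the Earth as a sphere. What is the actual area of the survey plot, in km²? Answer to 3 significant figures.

30400 km²

In the plate carrée (x = Rλ, y = Rφ), meridians are true-scale (h = 1) and parallels are stretched by k = sec φ.
Areal scale = h·k = 1 × sec φ; at 74.8°, h = 1.000, k = 3.814, so h·k = 3.814.
True area = apparent / (areal scale) = 116000 / 3.814 ≈ 30400 km².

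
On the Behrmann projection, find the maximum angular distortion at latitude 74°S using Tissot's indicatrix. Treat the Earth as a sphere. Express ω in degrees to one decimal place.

109.4°

The Behrmann projection is cylindrical equal-area with φ₀ = 30°. For cylindrical equal-area with standard parallel φ₀, h = cos φ / cos φ₀ and k = cos φ₀ / cos φ, so h·k = 1.
At 74°: h = 0.3183, k = 3.142; principal scales a = 3.142, b = 0.3183.
sin(ω/2) = (a − b)/(a + b) = 2.824/3.460 = 0.8160, so ω = 2 arcsin(0.8160) ≈ 109.4°.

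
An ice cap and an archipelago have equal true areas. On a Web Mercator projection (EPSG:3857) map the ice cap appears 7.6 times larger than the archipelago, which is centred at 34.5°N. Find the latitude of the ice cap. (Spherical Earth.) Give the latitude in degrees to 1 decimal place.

72.6°

On Mercator, (apparent₁)/(apparent₂) = sec²φ₁ / sec²φ₂ when true areas are equal.
cos²φ₂ / cos²φ₁ = 7.6  ⇒  cos φ₁ = cos 34.5° / √7.6 = 0.8241/2.757 = 0.2989.
φ₁ = arccos(0.2989) ≈ 72.6°.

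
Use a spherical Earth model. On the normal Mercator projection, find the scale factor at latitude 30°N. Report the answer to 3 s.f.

For Mercator, h = k = sec φ (a conformal cylindrical projection has a single point scale, 1/cos φ).
k = 1/cos 30° = 1/0.8660 = 1.155.

1.15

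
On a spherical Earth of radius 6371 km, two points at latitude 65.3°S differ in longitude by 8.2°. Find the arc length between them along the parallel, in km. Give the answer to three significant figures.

381 km

Arc length along a parallel = R cos φ · Δλ (with Δλ in radians).
= 6371 × cos 65.3° × (8.2° × π/180) = 6371 × 0.4179 × 0.1431 ≈ 381 km.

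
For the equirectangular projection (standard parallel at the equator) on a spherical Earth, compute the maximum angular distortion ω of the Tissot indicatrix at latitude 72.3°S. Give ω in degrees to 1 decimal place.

64.5°

For the equirectangular projection with φ₀ = 0 (plate carrée), h = 1 along meridians and k = sec φ along parallels.
At 72.3°: h = 1.000, k = 3.289; principal scales a = 3.289, b = 1.000.
sin(ω/2) = (a − b)/(a + b) = 2.289/4.289 = 0.5337, so ω = 2 arcsin(0.5337) ≈ 64.5°.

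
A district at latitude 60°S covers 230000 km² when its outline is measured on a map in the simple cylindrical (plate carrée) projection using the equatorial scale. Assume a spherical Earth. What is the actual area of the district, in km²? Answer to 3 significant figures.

115000 km²

For the equirectangular projection with φ₀ = 0 (plate carrée), h = 1 along meridians and k = sec φ along parallels.
Areal scale = h·k = 1 × sec φ; at 60°, h = 1.000, k = 2.000, so h·k = 2.000.
True area = apparent / (areal scale) = 230000 / 2.000 ≈ 115000 km².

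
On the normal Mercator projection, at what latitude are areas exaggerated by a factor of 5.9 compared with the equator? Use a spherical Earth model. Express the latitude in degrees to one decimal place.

Mercator areal scale is sec²φ.
sec²φ = 5.9  ⇒  cos²φ = 0.1695  ⇒  cos φ = 0.4117.
φ = arccos(0.4117) ≈ 65.7°.

65.7°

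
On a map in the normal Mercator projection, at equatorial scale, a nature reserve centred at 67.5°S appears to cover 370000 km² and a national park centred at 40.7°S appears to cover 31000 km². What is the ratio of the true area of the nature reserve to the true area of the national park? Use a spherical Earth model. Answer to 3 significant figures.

Mercator's areal exaggeration is sec²φ; hence true area = (apparent area) · cos²φ.
True area of nature reserve: 370000 × cos²(67.5°) = 370000 × 0.1464 = 54190 km².
True area of national park: 31000 × cos²(40.7°) = 31000 × 0.5748 = 17820 km².
Ratio = 54190 / 17820 ≈ 3.04.

3.04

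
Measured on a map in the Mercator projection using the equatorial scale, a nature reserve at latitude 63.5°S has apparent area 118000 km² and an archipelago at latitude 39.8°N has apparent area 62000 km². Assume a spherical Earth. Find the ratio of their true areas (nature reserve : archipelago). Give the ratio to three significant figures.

0.642

On Mercator the areal scale is sec²φ, so true area = apparent × cos²φ.
True area of nature reserve: 118000 × cos²(63.5°) = 118000 × 0.1991 = 23490 km².
True area of archipelago: 62000 × cos²(39.8°) = 62000 × 0.5903 = 36600 km².
Ratio = 23490 / 36600 ≈ 0.642.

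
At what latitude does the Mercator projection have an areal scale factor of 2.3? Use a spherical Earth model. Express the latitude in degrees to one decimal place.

48.7°

Mercator areal scale is sec²φ.
sec²φ = 2.3  ⇒  cos²φ = 0.4348  ⇒  cos φ = 0.6594.
φ = arccos(0.6594) ≈ 48.7°.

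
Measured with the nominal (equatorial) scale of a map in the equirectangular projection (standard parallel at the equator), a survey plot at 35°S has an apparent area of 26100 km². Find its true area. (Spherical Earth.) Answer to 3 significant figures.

For the equirectangular projection with φ₀ = 0 (plate carrée), h = 1 along meridians and k = sec φ along parallels.
Areal scale = h·k = 1 × sec φ; at 35°, h = 1.000, k = 1.221, so h·k = 1.221.
True area = apparent / (areal scale) = 26100 / 1.221 ≈ 21400 km².

21400 km²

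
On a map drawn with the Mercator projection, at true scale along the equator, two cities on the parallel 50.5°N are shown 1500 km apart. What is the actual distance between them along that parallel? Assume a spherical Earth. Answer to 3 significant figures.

954 km

For Mercator, h = k = sec φ (a conformal cylindrical projection has a single point scale, 1/cos φ).
Along the parallel at 50.5°, map distances are exaggerated by k = sec 50.5° = 1.572.
True distance = 1500 / 1.572 = 1500 × cos 50.5° ≈ 954 km.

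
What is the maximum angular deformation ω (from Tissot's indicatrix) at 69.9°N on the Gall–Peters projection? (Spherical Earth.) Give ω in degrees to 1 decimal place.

76.3°

The Gall–Peters projection is cylindrical equal-area with φ₀ = 45°. Cylindrical equal-area (φ₀ = 45°): h = cos φ / cos 45° along meridians, k = cos 45° / cos φ along parallels; h·k = 1.
At 69.9°: h = 0.4860, k = 2.058; principal scales a = 2.058, b = 0.4860.
sin(ω/2) = (a − b)/(a + b) = 1.572/2.544 = 0.6179, so ω = 2 arcsin(0.6179) ≈ 76.3°.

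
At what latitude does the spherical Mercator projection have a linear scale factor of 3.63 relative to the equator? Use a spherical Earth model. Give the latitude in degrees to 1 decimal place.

74.0°

Mercator scale is k = sec φ = 1/cos φ.
1/cos φ = 3.63  ⇒  cos φ = 0.2755  ⇒  φ = arccos(0.2755) ≈ 74.0°.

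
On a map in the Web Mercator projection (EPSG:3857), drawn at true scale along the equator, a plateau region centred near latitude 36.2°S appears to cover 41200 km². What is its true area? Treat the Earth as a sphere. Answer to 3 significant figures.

26800 km²

For Mercator, h = k = sec φ (a conformal cylindrical projection has a single point scale, 1/cos φ).
Areal scale = k² = sec²φ = 1/cos²(36.2°) = 1/0.8070² = 1.536.
True area = apparent / (areal scale) = 41200 / 1.536 ≈ 26800 km².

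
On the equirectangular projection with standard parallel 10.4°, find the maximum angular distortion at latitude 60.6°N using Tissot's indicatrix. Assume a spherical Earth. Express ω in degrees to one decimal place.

In the equirectangular projection with standard parallel φ₀ = 10.4° (x = Rλ cos φ₀, y = Rφ), meridians are true-scale (h = 1) and the parallel scale is k = cos φ₀ / cos φ.
At 60.6°: h = 1.000, k = 2.004; principal scales a = 2.004, b = 1.000.
sin(ω/2) = (a − b)/(a + b) = 1.004/3.004 = 0.3341, so ω = 2 arcsin(0.3341) ≈ 39.0°.

39.0°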